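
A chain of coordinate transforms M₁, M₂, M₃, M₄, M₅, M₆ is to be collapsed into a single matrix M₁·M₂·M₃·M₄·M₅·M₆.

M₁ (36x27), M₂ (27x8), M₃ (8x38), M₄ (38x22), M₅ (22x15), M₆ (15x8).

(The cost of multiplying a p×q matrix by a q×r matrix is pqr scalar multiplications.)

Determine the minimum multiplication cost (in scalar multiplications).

Adjacent pairs: M₁M₂ = 36·27·8 = 7776; M₂M₃ = 27·8·38 = 8208; M₃M₄ = 8·38·22 = 6688; M₄M₅ = 38·22·15 = 12540; M₅M₆ = 22·15·8 = 2640.
Length 3: M₁..M₃: k=1: 0+8208+36·27·38=45144; k=2: 7776+0+36·8·38=18720 → min 18720 | M₂..M₄: k=2: 0+6688+27·8·22=11440; k=3: 8208+0+27·38·22=30780 → min 11440 | M₃..M₅: k=3: 0+12540+8·38·15=17100; k=4: 6688+0+8·22·15=9328 → min 9328 | M₄..M₆: k=4: 0+2640+38·22·8=9328; k=5: 12540+0+38·15·8=17100 → min 9328.
Length 4: M₁..M₄: k=1: 0+11440+36·27·22=32824; k=2: 7776+6688+36·8·22=20800; k=3: 18720+0+36·38·22=48816 → min 20800 | M₂..M₅: k=2: 0+9328+27·8·15=12568; k=3: 8208+12540+27·38·15=36138; k=4: 11440+0+27·22·15=20350 → min 12568 | M₃..M₆: k=3: 0+9328+8·38·8=11760; k=4: 6688+2640+8·22·8=10736; k=5: 9328+0+8·15·8=10288 → min 10288.
Length 5: M₁..M₅: k=1: 0+12568+36·27·15=27148; k=2: 7776+9328+36·8·15=21424; k=3: 18720+12540+36·38·15=51780; k=4: 20800+0+36·22·15=32680 → min 21424 | M₂..M₆: k=2: 0+10288+27·8·8=12016; k=3: 8208+9328+27·38·8=25744; k=4: 11440+2640+27·22·8=18832; k=5: 12568+0+27·15·8=15808 → min 12016.
Length 6: M₁..M₆: k=1: 0+12016+36·27·8=19792; k=2: 7776+10288+36·8·8=20368; k=3: 18720+9328+36·38·8=38992; k=4: 20800+2640+36·22·8=29776; k=5: 21424+0+36·15·8=25744 → min 19792.
Optimal order: (M₁·(M₂·(((M₃·M₄)·M₅)·M₆))) with cost 19792.

19792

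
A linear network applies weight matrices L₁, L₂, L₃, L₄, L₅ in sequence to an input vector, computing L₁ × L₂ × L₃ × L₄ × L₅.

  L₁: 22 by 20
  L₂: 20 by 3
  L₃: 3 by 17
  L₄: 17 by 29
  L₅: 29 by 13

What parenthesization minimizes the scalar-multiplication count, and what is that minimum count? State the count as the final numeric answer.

Adjacent pairs: L₁L₂ = 22·20·3 = 1320; L₂L₃ = 20·3·17 = 1020; L₃L₄ = 3·17·29 = 1479; L₄L₅ = 17·29·13 = 6409.
Length 3: L₁..L₃: k=1: 0+1020+22·20·17=8500; k=2: 1320+0+22·3·17=2442 → min 2442 | L₂..L₄: k=2: 0+1479+20·3·29=3219; k=3: 1020+0+20·17·29=10880 → min 3219 | L₃..L₅: k=3: 0+6409+3·17·13=7072; k=4: 1479+0+3·29·13=2610 → min 2610.
Length 4: L₁..L₄: k=1: 0+3219+22·20·29=15979; k=2: 1320+1479+22·3·29=4713; k=3: 2442+0+22·17·29=13288 → min 4713 | L₂..L₅: k=2: 0+2610+20·3·13=3390; k=3: 1020+6409+20·17·13=11849; k=4: 3219+0+20·29·13=10759 → min 3390.
Length 5: L₁..L₅: k=1: 0+3390+22·20·13=9110; k=2: 1320+2610+22·3·13=4788; k=3: 2442+6409+22·17·13=13713; k=4: 4713+0+22·29·13=13007 → min 4788.
Optimal parenthesization: ((L₁ × L₂) × ((L₃ × L₄) × L₅)) with cost 4788.

4788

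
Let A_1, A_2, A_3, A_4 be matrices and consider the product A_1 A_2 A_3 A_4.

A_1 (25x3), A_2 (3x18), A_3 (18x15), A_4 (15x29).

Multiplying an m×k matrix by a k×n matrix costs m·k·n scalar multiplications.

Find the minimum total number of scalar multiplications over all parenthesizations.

4290

Adjacent pairs: A_1A_2 = 25·3·18 = 1350; A_2A_3 = 3·18·15 = 810; A_3A_4 = 18·15·29 = 7830.
Length 3: A_1..A_3: k=1: 0+810+25·3·15=1935; k=2: 1350+0+25·18·15=8100 → min 1935 | A_2..A_4: k=2: 0+7830+3·18·29=9396; k=3: 810+0+3·15·29=2115 → min 2115.
Length 4: A_1..A_4: k=1: 0+2115+25·3·29=4290; k=2: 1350+7830+25·18·29=22230; k=3: 1935+0+25·15·29=12810 → min 4290.
Optimal order: (A_1 ((A_2 A_3) A_4)) with cost 4290.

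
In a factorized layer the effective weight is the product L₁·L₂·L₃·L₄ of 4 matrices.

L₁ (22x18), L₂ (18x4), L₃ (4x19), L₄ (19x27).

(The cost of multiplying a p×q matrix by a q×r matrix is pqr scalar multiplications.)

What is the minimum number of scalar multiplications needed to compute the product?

6012

Adjacent pairs: L₁L₂ = 22·18·4 = 1584; L₂L₃ = 18·4·19 = 1368; L₃L₄ = 4·19·27 = 2052.
Length 3: L₁..L₃: k=1: 0+1368+22·18·19=8892; k=2: 1584+0+22·4·19=3256 → min 3256 | L₂..L₄: k=2: 0+2052+18·4·27=3996; k=3: 1368+0+18·19·27=10602 → min 3996.
Length 4: L₁..L₄: k=1: 0+3996+22·18·27=14688; k=2: 1584+2052+22·4·27=6012; k=3: 3256+0+22·19·27=14542 → min 6012.
Optimal order: ((L₁·L₂)·(L₃·L₄)) with cost 6012.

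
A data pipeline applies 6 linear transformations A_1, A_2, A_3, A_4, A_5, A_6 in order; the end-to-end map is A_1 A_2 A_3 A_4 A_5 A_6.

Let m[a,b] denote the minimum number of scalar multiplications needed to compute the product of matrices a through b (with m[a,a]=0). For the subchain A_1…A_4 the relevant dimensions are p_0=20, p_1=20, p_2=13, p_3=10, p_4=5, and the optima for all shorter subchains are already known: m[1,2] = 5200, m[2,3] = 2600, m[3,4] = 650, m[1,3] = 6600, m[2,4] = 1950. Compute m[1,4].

3950

m[1,4] = min over k∈[1,3] of m[1,k]+m[k+1,4]+p_{0}·p_k·p_{4}.
k=1: 0 + 1950 + 20·20·5 = 3950; k=2: 5200 + 650 + 20·13·5 = 7150; k=3: 6600 + 0 + 20·10·5 = 7600.
Minimum: 3950 at k=1.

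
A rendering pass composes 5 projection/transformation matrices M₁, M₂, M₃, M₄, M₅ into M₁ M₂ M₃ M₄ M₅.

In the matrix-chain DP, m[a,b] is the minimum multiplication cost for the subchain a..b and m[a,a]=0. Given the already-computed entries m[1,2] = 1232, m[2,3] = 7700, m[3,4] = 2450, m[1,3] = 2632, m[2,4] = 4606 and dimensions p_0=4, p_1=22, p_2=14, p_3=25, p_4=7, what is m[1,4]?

3332

m[1,4] = min over k∈[1,3] of m[1,k]+m[k+1,4]+p_{0}·p_k·p_{4}.
k=1: 0 + 4606 + 4·22·7 = 5222; k=2: 1232 + 2450 + 4·14·7 = 4074; k=3: 2632 + 0 + 4·25·7 = 3332.
Minimum: 3332 at k=3.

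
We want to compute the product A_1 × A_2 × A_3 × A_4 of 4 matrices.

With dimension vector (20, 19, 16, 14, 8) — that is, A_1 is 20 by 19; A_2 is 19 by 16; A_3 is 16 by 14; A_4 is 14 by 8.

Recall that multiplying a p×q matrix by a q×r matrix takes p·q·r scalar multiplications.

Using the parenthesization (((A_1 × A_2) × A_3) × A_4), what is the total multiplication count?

12800

(A_1 × A_2): 20×19 by 19×16 → 20×16, cost 20·19·16 = 6080
((A_1 × A_2) × A_3): 20×16 by 16×14 → 20×14, cost 20·16·14 = 4480; cumulative 10560
(((A_1 × A_2) × A_3) × A_4): 20×14 by 14×8 → 20×8, cost 20·14·8 = 2240; cumulative 12800
Total: 12800 scalar multiplications.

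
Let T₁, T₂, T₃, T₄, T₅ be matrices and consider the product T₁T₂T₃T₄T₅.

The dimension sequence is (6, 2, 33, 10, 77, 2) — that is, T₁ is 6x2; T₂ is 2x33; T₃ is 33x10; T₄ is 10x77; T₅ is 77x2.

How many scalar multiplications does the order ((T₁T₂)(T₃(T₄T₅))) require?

(T₁T₂): 6×2 by 2×33 → 6×33, cost 6·2·33 = 396
(T₄T₅): 10×77 by 77×2 → 10×2, cost 10·77·2 = 1540
(T₃(T₄T₅)): 33×10 by 10×2 → 33×2, cost 33·10·2 = 660; cumulative 2200
((T₁T₂)(T₃(T₄T₅))): 6×33 by 33×2 → 6×2, cost 6·33·2 = 396; cumulative 2992
Total: 2992 scalar multiplications.

2992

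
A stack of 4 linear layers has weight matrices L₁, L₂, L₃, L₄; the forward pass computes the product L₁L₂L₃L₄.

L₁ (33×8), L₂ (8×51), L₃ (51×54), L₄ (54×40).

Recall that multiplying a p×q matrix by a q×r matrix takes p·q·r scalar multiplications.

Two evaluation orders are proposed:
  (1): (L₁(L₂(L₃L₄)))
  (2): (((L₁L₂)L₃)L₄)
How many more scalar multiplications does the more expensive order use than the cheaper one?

38586

Order (1) = (L₁(L₂(L₃L₄))): (L₃L₄): 51×54 by 54×40 → 51×40, cost 51·54·40 = 110160; (L₂(L₃L₄)): 8×51 by 51×40 → 8×40, cost 8·51·40 = 16320; cumulative 126480; (L₁(L₂(L₃L₄))): 33×8 by 8×40 → 33×40, cost 33·8·40 = 10560; cumulative 137040. Total 137040.
Order (2) = (((L₁L₂)L₃)L₄): (L₁L₂): 33×8 by 8×51 → 33×51, cost 33·8·51 = 13464; ((L₁L₂)L₃): 33×51 by 51×54 → 33×54, cost 33·51·54 = 90882; cumulative 104346; (((L₁L₂)L₃)L₄): 33×54 by 54×40 → 33×40, cost 33·54·40 = 71280; cumulative 175626. Total 175626.
Difference: |137040 − 175626| = 38586.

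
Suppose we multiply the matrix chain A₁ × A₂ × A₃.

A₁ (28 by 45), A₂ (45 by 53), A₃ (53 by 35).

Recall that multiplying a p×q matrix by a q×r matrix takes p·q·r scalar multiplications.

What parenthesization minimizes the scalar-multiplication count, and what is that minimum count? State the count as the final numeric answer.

118720

(A₁ × (A₂ × A₃)): cost 127575.
((A₁ × A₂) × A₃): cost 118720.
Optimal: ((A₁ × A₂) × A₃) with cost 118720.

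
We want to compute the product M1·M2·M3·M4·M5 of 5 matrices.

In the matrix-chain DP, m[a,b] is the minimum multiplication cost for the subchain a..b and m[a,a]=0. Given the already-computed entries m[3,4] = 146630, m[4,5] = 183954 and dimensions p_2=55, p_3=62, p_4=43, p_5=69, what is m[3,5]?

m[3,5] = min over k∈[3,4] of m[3,k]+m[k+1,5]+p_{2}·p_k·p_{5}.
k=3: 0 + 183954 + 55·62·69 = 419244; k=4: 146630 + 0 + 55·43·69 = 309815.
Minimum: 309815 at k=4.

309815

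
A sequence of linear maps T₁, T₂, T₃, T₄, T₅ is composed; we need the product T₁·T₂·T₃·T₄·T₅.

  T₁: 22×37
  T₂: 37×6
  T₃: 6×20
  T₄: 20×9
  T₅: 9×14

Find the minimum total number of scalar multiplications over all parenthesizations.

8568

Adjacent pairs: T₁T₂ = 22·37·6 = 4884; T₂T₃ = 37·6·20 = 4440; T₃T₄ = 6·20·9 = 1080; T₄T₅ = 20·9·14 = 2520.
Length 3: T₁..T₃: k=1: 0+4440+22·37·20=20720; k=2: 4884+0+22·6·20=7524 → min 7524 | T₂..T₄: k=2: 0+1080+37·6·9=3078; k=3: 4440+0+37·20·9=11100 → min 3078 | T₃..T₅: k=3: 0+2520+6·20·14=4200; k=4: 1080+0+6·9·14=1836 → min 1836.
Length 4: T₁..T₄: k=1: 0+3078+22·37·9=10404; k=2: 4884+1080+22·6·9=7152; k=3: 7524+0+22·20·9=11484 → min 7152 | T₂..T₅: k=2: 0+1836+37·6·14=4944; k=3: 4440+2520+37·20·14=17320; k=4: 3078+0+37·9·14=7740 → min 4944.
Length 5: T₁..T₅: k=1: 0+4944+22·37·14=16340; k=2: 4884+1836+22·6·14=8568; k=3: 7524+2520+22·20·14=16204; k=4: 7152+0+22·9·14=9924 → min 8568.
Optimal order: ((T₁·T₂)·((T₃·T₄)·T₅)) with cost 8568.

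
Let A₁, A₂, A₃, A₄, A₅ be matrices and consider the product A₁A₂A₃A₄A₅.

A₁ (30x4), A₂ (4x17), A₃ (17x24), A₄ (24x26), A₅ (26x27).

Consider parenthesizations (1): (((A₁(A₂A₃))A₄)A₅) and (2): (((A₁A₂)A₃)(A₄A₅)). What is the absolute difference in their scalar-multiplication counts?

6276

Order (1) = (((A₁(A₂A₃))A₄)A₅): (A₂A₃): 4×17 by 17×24 → 4×24, cost 4·17·24 = 1632; (A₁(A₂A₃)): 30×4 by 4×24 → 30×24, cost 30·4·24 = 2880; cumulative 4512; ((A₁(A₂A₃))A₄): 30×24 by 24×26 → 30×26, cost 30·24·26 = 18720; cumulative 23232; (((A₁(A₂A₃))A₄)A₅): 30×26 by 26×27 → 30×27, cost 30·26·27 = 21060; cumulative 44292. Total 44292.
Order (2) = (((A₁A₂)A₃)(A₄A₅)): (A₁A₂): 30×4 by 4×17 → 30×17, cost 30·4·17 = 2040; ((A₁A₂)A₃): 30×17 by 17×24 → 30×24, cost 30·17·24 = 12240; cumulative 14280; (A₄A₅): 24×26 by 26×27 → 24×27, cost 24·26·27 = 16848; (((A₁A₂)A₃)(A₄A₅)): 30×24 by 24×27 → 30×27, cost 30·24·27 = 19440; cumulative 50568. Total 50568.
Difference: |44292 − 50568| = 6276.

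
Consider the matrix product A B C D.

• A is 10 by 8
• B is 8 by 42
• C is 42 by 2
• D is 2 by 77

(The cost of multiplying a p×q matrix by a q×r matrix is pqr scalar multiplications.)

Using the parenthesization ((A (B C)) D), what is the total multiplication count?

(B C): 8×42 by 42×2 → 8×2, cost 8·42·2 = 672
(A (B C)): 10×8 by 8×2 → 10×2, cost 10·8·2 = 160; cumulative 832
((A (B C)) D): 10×2 by 2×77 → 10×77, cost 10·2·77 = 1540; cumulative 2372
Total: 2372 scalar multiplications.

2372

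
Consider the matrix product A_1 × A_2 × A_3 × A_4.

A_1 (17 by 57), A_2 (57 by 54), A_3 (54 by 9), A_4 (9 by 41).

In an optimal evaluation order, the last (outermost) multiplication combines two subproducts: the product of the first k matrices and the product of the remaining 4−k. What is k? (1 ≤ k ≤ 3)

Adjacent pairs: A_1A_2 = 17·57·54 = 52326; A_2A_3 = 57·54·9 = 27702; A_3A_4 = 54·9·41 = 19926.
Length 3: A_1..A_3: k=1: 0+27702+17·57·9=36423; k=2: 52326+0+17·54·9=60588 → min 36423 | A_2..A_4: k=2: 0+19926+57·54·41=146124; k=3: 27702+0+57·9·41=48735 → min 48735.
Top-level splits: k=1: (A_1..A_1)·(A_2..A_4) → 0+48735+17·57·41 = 88464; k=2: (A_1..A_2)·(A_3..A_4) → 52326+19926+17·54·41 = 109890; k=3: (A_1..A_3)·(A_4..A_4) → 36423+0+17·9·41 = 42696.
Best split is after A_3, i.e. k = 3.

3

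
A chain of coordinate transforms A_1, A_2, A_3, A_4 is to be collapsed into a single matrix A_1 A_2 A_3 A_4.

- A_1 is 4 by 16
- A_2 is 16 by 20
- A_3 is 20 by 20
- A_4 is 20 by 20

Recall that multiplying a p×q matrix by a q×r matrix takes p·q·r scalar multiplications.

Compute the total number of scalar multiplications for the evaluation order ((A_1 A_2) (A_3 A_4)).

(A_1 A_2): 4×16 by 16×20 → 4×20, cost 4·16·20 = 1280
(A_3 A_4): 20×20 by 20×20 → 20×20, cost 20·20·20 = 8000
((A_1 A_2) (A_3 A_4)): 4×20 by 20×20 → 4×20, cost 4·20·20 = 1600; cumulative 10880
Total: 10880 scalar multiplications.

10880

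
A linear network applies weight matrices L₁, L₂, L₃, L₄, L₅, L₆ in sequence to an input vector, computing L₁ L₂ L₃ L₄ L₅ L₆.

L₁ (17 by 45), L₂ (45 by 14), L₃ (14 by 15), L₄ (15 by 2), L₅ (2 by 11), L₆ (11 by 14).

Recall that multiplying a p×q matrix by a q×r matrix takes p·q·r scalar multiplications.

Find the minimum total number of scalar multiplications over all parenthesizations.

3994

Adjacent pairs: L₁L₂ = 17·45·14 = 10710; L₂L₃ = 45·14·15 = 9450; L₃L₄ = 14·15·2 = 420; L₄L₅ = 15·2·11 = 330; L₅L₆ = 2·11·14 = 308.
Length 3: L₁..L₃: k=1: 0+9450+17·45·15=20925; k=2: 10710+0+17·14·15=14280 → min 14280 | L₂..L₄: k=2: 0+420+45·14·2=1680; k=3: 9450+0+45·15·2=10800 → min 1680 | L₃..L₅: k=3: 0+330+14·15·11=2640; k=4: 420+0+14·2·11=728 → min 728 | L₄..L₆: k=4: 0+308+15·2·14=728; k=5: 330+0+15·11·14=2640 → min 728.
Length 4: L₁..L₄: k=1: 0+1680+17·45·2=3210; k=2: 10710+420+17·14·2=11606; k=3: 14280+0+17·15·2=14790 → min 3210 | L₂..L₅: k=2: 0+728+45·14·11=7658; k=3: 9450+330+45·15·11=17205; k=4: 1680+0+45·2·11=2670 → min 2670 | L₃..L₆: k=3: 0+728+14·15·14=3668; k=4: 420+308+14·2·14=1120; k=5: 728+0+14·11·14=2884 → min 1120.
Length 5: L₁..L₅: k=1: 0+2670+17·45·11=11085; k=2: 10710+728+17·14·11=14056; k=3: 14280+330+17·15·11=17415; k=4: 3210+0+17·2·11=3584 → min 3584 | L₂..L₆: k=2: 0+1120+45·14·14=9940; k=3: 9450+728+45·15·14=19628; k=4: 1680+308+45·2·14=3248; k=5: 2670+0+45·11·14=9600 → min 3248.
Length 6: L₁..L₆: k=1: 0+3248+17·45·14=13958; k=2: 10710+1120+17·14·14=15162; k=3: 14280+728+17·15·14=18578; k=4: 3210+308+17·2·14=3994; k=5: 3584+0+17·11·14=6202 → min 3994.
Optimal order: ((L₁ (L₂ (L₃ L₄))) (L₅ L₆)) with cost 3994.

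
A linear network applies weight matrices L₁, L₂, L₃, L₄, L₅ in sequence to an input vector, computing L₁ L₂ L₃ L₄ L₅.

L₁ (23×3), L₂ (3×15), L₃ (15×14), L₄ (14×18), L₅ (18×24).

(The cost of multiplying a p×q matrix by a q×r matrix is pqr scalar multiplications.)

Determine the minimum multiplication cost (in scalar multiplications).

Adjacent pairs: L₁L₂ = 23·3·15 = 1035; L₂L₃ = 3·15·14 = 630; L₃L₄ = 15·14·18 = 3780; L₄L₅ = 14·18·24 = 6048.
Length 3: L₁..L₃: k=1: 0+630+23·3·14=1596; k=2: 1035+0+23·15·14=5865 → min 1596 | L₂..L₄: k=2: 0+3780+3·15·18=4590; k=3: 630+0+3·14·18=1386 → min 1386 | L₃..L₅: k=3: 0+6048+15·14·24=11088; k=4: 3780+0+15·18·24=10260 → min 10260.
Length 4: L₁..L₄: k=1: 0+1386+23·3·18=2628; k=2: 1035+3780+23·15·18=11025; k=3: 1596+0+23·14·18=7392 → min 2628 | L₂..L₅: k=2: 0+10260+3·15·24=11340; k=3: 630+6048+3·14·24=7686; k=4: 1386+0+3·18·24=2682 → min 2682.
Length 5: L₁..L₅: k=1: 0+2682+23·3·24=4338; k=2: 1035+10260+23·15·24=19575; k=3: 1596+6048+23·14·24=15372; k=4: 2628+0+23·18·24=12564 → min 4338.
Optimal order: (L₁ (((L₂ L₃) L₄) L₅)) with cost 4338.

4338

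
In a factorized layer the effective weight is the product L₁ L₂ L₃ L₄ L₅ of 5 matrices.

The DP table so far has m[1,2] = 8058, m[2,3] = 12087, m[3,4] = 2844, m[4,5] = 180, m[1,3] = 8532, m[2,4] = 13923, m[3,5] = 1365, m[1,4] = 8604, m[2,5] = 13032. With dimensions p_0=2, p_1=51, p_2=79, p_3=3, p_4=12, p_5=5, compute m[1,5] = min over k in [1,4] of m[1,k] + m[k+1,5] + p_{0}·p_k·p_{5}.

8724

m[1,5] = min over k∈[1,4] of m[1,k]+m[k+1,5]+p_{0}·p_k·p_{5}.
k=1: 0 + 13032 + 2·51·5 = 13542; k=2: 8058 + 1365 + 2·79·5 = 10213; k=3: 8532 + 180 + 2·3·5 = 8742; k=4: 8604 + 0 + 2·12·5 = 8724.
Minimum: 8724 at k=4.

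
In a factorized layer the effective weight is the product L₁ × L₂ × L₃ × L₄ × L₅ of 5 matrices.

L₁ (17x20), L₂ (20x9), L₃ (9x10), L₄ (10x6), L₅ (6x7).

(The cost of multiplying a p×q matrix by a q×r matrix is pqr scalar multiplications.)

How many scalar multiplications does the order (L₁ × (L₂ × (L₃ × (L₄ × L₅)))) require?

(L₄ × L₅): 10×6 by 6×7 → 10×7, cost 10·6·7 = 420
(L₃ × (L₄ × L₅)): 9×10 by 10×7 → 9×7, cost 9·10·7 = 630; cumulative 1050
(L₂ × (L₃ × (L₄ × L₅))): 20×9 by 9×7 → 20×7, cost 20·9·7 = 1260; cumulative 2310
(L₁ × (L₂ × (L₃ × (L₄ × L₅)))): 17×20 by 20×7 → 17×7, cost 17·20·7 = 2380; cumulative 4690
Total: 4690 scalar multiplications.

4690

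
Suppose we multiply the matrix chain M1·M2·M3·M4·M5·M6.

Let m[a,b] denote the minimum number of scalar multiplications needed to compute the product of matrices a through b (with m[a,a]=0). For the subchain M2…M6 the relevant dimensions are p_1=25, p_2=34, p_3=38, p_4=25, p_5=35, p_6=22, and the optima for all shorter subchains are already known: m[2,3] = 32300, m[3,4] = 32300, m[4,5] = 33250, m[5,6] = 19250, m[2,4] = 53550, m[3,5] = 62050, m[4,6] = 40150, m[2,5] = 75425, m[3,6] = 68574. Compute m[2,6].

m[2,6] = min over k∈[2,5] of m[2,k]+m[k+1,6]+p_{1}·p_k·p_{6}.
k=2: 0 + 68574 + 25·34·22 = 87274; k=3: 32300 + 40150 + 25·38·22 = 93350; k=4: 53550 + 19250 + 25·25·22 = 86550; k=5: 75425 + 0 + 25·35·22 = 94675.
Minimum: 86550 at k=4.

86550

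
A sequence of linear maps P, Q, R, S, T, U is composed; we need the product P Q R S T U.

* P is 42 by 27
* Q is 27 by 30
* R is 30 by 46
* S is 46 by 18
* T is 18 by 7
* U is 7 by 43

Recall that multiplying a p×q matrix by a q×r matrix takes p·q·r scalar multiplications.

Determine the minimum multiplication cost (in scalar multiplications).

Adjacent pairs: PQ = 42·27·30 = 34020; QR = 27·30·46 = 37260; RS = 30·46·18 = 24840; ST = 46·18·7 = 5796; TU = 18·7·43 = 5418.
Length 3: P..R: k=1: 0+37260+42·27·46=89424; k=2: 34020+0+42·30·46=91980 → min 89424 | Q..S: k=2: 0+24840+27·30·18=39420; k=3: 37260+0+27·46·18=59616 → min 39420 | R..T: k=3: 0+5796+30·46·7=15456; k=4: 24840+0+30·18·7=28620 → min 15456 | S..U: k=4: 0+5418+46·18·43=41022; k=5: 5796+0+46·7·43=19642 → min 19642.
Length 4: P..S: k=1: 0+39420+42·27·18=59832; k=2: 34020+24840+42·30·18=81540; k=3: 89424+0+42·46·18=124200 → min 59832 | Q..T: k=2: 0+15456+27·30·7=21126; k=3: 37260+5796+27·46·7=51750; k=4: 39420+0+27·18·7=42822 → min 21126 | R..U: k=3: 0+19642+30·46·43=78982; k=4: 24840+5418+30·18·43=53478; k=5: 15456+0+30·7·43=24486 → min 24486.
Length 5: P..T: k=1: 0+21126+42·27·7=29064; k=2: 34020+15456+42·30·7=58296; k=3: 89424+5796+42·46·7=108744; k=4: 59832+0+42·18·7=65124 → min 29064 | Q..U: k=2: 0+24486+27·30·43=59316; k=3: 37260+19642+27·46·43=110308; k=4: 39420+5418+27·18·43=65736; k=5: 21126+0+27·7·43=29253 → min 29253.
Length 6: P..U: k=1: 0+29253+42·27·43=78015; k=2: 34020+24486+42·30·43=112686; k=3: 89424+19642+42·46·43=192142; k=4: 59832+5418+42·18·43=97758; k=5: 29064+0+42·7·43=41706 → min 41706.
Optimal order: ((P (Q (R (S T)))) U) with cost 41706.

41706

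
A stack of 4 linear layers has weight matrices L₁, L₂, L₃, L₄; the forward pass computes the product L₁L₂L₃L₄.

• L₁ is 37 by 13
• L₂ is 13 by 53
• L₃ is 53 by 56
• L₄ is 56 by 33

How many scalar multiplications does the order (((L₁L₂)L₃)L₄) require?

(L₁L₂): 37×13 by 13×53 → 37×53, cost 37·13·53 = 25493
((L₁L₂)L₃): 37×53 by 53×56 → 37×56, cost 37·53·56 = 109816; cumulative 135309
(((L₁L₂)L₃)L₄): 37×56 by 56×33 → 37×33, cost 37·56·33 = 68376; cumulative 203685
Total: 203685 scalar multiplications.

203685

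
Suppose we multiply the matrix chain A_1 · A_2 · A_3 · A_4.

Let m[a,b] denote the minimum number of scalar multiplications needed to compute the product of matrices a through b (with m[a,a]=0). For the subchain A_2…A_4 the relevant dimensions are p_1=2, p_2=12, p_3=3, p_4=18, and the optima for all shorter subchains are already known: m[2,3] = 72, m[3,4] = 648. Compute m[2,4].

180

m[2,4] = min over k∈[2,3] of m[2,k]+m[k+1,4]+p_{1}·p_k·p_{4}.
k=2: 0 + 648 + 2·12·18 = 1080; k=3: 72 + 0 + 2·3·18 = 180.
Minimum: 180 at k=3.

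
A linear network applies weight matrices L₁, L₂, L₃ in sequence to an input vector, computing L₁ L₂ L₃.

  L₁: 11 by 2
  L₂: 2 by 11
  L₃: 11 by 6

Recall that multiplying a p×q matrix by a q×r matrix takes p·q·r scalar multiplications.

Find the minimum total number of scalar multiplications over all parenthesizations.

264

Order (L₁ (L₂ L₃)): (L₂ L₃): 2×11 by 11×6 → 2×6, cost 2·11·6 = 132; (L₁ (L₂ L₃)): 11×2 by 2×6 → 11×6, cost 11·2·6 = 132; cumulative 264. Total 264.
Order ((L₁ L₂) L₃): (L₁ L₂): 11×2 by 2×11 → 11×11, cost 11·2·11 = 242; ((L₁ L₂) L₃): 11×11 by 11×6 → 11×6, cost 11·11·6 = 726; cumulative 968. Total 968.
Minimum: 264.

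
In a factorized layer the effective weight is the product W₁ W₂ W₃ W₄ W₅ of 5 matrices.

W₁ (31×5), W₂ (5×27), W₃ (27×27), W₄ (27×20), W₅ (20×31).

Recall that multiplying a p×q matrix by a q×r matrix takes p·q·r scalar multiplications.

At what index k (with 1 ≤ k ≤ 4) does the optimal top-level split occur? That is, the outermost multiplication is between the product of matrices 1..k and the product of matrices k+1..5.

Adjacent pairs: W₁W₂ = 31·5·27 = 4185; W₂W₃ = 5·27·27 = 3645; W₃W₄ = 27·27·20 = 14580; W₄W₅ = 27·20·31 = 16740.
Length 3: W₁..W₃: k=1: 0+3645+31·5·27=7830; k=2: 4185+0+31·27·27=26784 → min 7830 | W₂..W₄: k=2: 0+14580+5·27·20=17280; k=3: 3645+0+5·27·20=6345 → min 6345 | W₃..W₅: k=3: 0+16740+27·27·31=39339; k=4: 14580+0+27·20·31=31320 → min 31320.
Length 4: W₁..W₄: k=1: 0+6345+31·5·20=9445; k=2: 4185+14580+31·27·20=35505; k=3: 7830+0+31·27·20=24570 → min 9445 | W₂..W₅: k=2: 0+31320+5·27·31=35505; k=3: 3645+16740+5·27·31=24570; k=4: 6345+0+5·20·31=9445 → min 9445.
Top-level splits: k=1: (W₁..W₁)·(W₂..W₅) → 0+9445+31·5·31 = 14250; k=2: (W₁..W₂)·(W₃..W₅) → 4185+31320+31·27·31 = 61452; k=3: (W₁..W₃)·(W₄..W₅) → 7830+16740+31·27·31 = 50517; k=4: (W₁..W₄)·(W₅..W₅) → 9445+0+31·20·31 = 28665.
Best split is after W₁, i.e. k = 1.

1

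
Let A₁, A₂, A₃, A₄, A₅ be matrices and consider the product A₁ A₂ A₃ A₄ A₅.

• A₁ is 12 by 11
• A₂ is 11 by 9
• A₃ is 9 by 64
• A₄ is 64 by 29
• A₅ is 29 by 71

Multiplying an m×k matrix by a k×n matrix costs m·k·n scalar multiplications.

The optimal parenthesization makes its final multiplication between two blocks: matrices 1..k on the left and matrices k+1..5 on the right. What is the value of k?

Adjacent pairs: A₁A₂ = 12·11·9 = 1188; A₂A₃ = 11·9·64 = 6336; A₃A₄ = 9·64·29 = 16704; A₄A₅ = 64·29·71 = 131776.
Length 3: A₁..A₃: k=1: 0+6336+12·11·64=14784; k=2: 1188+0+12·9·64=8100 → min 8100 | A₂..A₄: k=2: 0+16704+11·9·29=19575; k=3: 6336+0+11·64·29=26752 → min 19575 | A₃..A₅: k=3: 0+131776+9·64·71=172672; k=4: 16704+0+9·29·71=35235 → min 35235.
Length 4: A₁..A₄: k=1: 0+19575+12·11·29=23403; k=2: 1188+16704+12·9·29=21024; k=3: 8100+0+12·64·29=30372 → min 21024 | A₂..A₅: k=2: 0+35235+11·9·71=42264; k=3: 6336+131776+11·64·71=188096; k=4: 19575+0+11·29·71=42224 → min 42224.
Top-level splits: k=1: (A₁..A₁)·(A₂..A₅) → 0+42224+12·11·71 = 51596; k=2: (A₁..A₂)·(A₃..A₅) → 1188+35235+12·9·71 = 44091; k=3: (A₁..A₃)·(A₄..A₅) → 8100+131776+12·64·71 = 194404; k=4: (A₁..A₄)·(A₅..A₅) → 21024+0+12·29·71 = 45732.
Best split is after A₂, i.e. k = 2.

2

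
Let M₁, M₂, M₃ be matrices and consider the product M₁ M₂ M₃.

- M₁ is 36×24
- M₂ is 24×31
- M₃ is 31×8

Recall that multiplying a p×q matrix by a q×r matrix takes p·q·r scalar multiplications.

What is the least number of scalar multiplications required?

12864

Order (M₁ (M₂ M₃)): (M₂ M₃): 24×31 by 31×8 → 24×8, cost 24·31·8 = 5952; (M₁ (M₂ M₃)): 36×24 by 24×8 → 36×8, cost 36·24·8 = 6912; cumulative 12864. Total 12864.
Order ((M₁ M₂) M₃): (M₁ M₂): 36×24 by 24×31 → 36×31, cost 36·24·31 = 26784; ((M₁ M₂) M₃): 36×31 by 31×8 → 36×8, cost 36·31·8 = 8928; cumulative 35712. Total 35712.
Minimum: 12864.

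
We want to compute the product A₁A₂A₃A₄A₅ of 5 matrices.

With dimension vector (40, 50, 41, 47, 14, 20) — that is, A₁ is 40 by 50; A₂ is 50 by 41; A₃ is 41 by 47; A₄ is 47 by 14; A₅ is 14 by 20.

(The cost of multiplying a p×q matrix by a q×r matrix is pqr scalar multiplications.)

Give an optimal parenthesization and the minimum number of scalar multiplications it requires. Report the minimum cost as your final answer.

94878

Adjacent pairs: A₁A₂ = 40·50·41 = 82000; A₂A₃ = 50·41·47 = 96350; A₃A₄ = 41·47·14 = 26978; A₄A₅ = 47·14·20 = 13160.
Length 3: A₁..A₃: k=1: 0+96350+40·50·47=190350; k=2: 82000+0+40·41·47=159080 → min 159080 | A₂..A₄: k=2: 0+26978+50·41·14=55678; k=3: 96350+0+50·47·14=129250 → min 55678 | A₃..A₅: k=3: 0+13160+41·47·20=51700; k=4: 26978+0+41·14·20=38458 → min 38458.
Length 4: A₁..A₄: k=1: 0+55678+40·50·14=83678; k=2: 82000+26978+40·41·14=131938; k=3: 159080+0+40·47·14=185400 → min 83678 | A₂..A₅: k=2: 0+38458+50·41·20=79458; k=3: 96350+13160+50·47·20=156510; k=4: 55678+0+50·14·20=69678 → min 69678.
Length 5: A₁..A₅: k=1: 0+69678+40·50·20=109678; k=2: 82000+38458+40·41·20=153258; k=3: 159080+13160+40·47·20=209840; k=4: 83678+0+40·14·20=94878 → min 94878.
Optimal parenthesization: ((A₁(A₂(A₃A₄)))A₅) with cost 94878.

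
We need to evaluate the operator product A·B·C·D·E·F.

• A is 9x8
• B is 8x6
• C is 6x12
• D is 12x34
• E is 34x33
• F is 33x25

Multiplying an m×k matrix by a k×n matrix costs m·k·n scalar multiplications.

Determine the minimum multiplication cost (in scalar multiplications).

15912

Adjacent pairs: AB = 9·8·6 = 432; BC = 8·6·12 = 576; CD = 6·12·34 = 2448; DE = 12·34·33 = 13464; EF = 34·33·25 = 28050.
Length 3: A..C: k=1: 0+576+9·8·12=1440; k=2: 432+0+9·6·12=1080 → min 1080 | B..D: k=2: 0+2448+8·6·34=4080; k=3: 576+0+8·12·34=3840 → min 3840 | C..E: k=3: 0+13464+6·12·33=15840; k=4: 2448+0+6·34·33=9180 → min 9180 | D..F: k=4: 0+28050+12·34·25=38250; k=5: 13464+0+12·33·25=23364 → min 23364.
Length 4: A..D: k=1: 0+3840+9·8·34=6288; k=2: 432+2448+9·6·34=4716; k=3: 1080+0+9·12·34=4752 → min 4716 | B..E: k=2: 0+9180+8·6·33=10764; k=3: 576+13464+8·12·33=17208; k=4: 3840+0+8·34·33=12816 → min 10764 | C..F: k=3: 0+23364+6·12·25=25164; k=4: 2448+28050+6·34·25=35598; k=5: 9180+0+6·33·25=14130 → min 14130.
Length 5: A..E: k=1: 0+10764+9·8·33=13140; k=2: 432+9180+9·6·33=11394; k=3: 1080+13464+9·12·33=18108; k=4: 4716+0+9·34·33=14814 → min 11394 | B..F: k=2: 0+14130+8·6·25=15330; k=3: 576+23364+8·12·25=26340; k=4: 3840+28050+8·34·25=38690; k=5: 10764+0+8·33·25=17364 → min 15330.
Length 6: A..F: k=1: 0+15330+9·8·25=17130; k=2: 432+14130+9·6·25=15912; k=3: 1080+23364+9·12·25=27144; k=4: 4716+28050+9·34·25=40416; k=5: 11394+0+9·33·25=18819 → min 15912.
Optimal order: ((A·B)·(((C·D)·E)·F)) with cost 15912.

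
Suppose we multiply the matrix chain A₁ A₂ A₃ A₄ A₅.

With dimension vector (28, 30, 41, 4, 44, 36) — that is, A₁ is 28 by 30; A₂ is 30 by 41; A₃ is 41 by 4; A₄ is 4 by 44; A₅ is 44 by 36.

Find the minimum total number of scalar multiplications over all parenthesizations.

18648

Adjacent pairs: A₁A₂ = 28·30·41 = 34440; A₂A₃ = 30·41·4 = 4920; A₃A₄ = 41·4·44 = 7216; A₄A₅ = 4·44·36 = 6336.
Length 3: A₁..A₃: k=1: 0+4920+28·30·4=8280; k=2: 34440+0+28·41·4=39032 → min 8280 | A₂..A₄: k=2: 0+7216+30·41·44=61336; k=3: 4920+0+30·4·44=10200 → min 10200 | A₃..A₅: k=3: 0+6336+41·4·36=12240; k=4: 7216+0+41·44·36=72160 → min 12240.
Length 4: A₁..A₄: k=1: 0+10200+28·30·44=47160; k=2: 34440+7216+28·41·44=92168; k=3: 8280+0+28·4·44=13208 → min 13208 | A₂..A₅: k=2: 0+12240+30·41·36=56520; k=3: 4920+6336+30·4·36=15576; k=4: 10200+0+30·44·36=57720 → min 15576.
Length 5: A₁..A₅: k=1: 0+15576+28·30·36=45816; k=2: 34440+12240+28·41·36=88008; k=3: 8280+6336+28·4·36=18648; k=4: 13208+0+28·44·36=57560 → min 18648.
Optimal order: ((A₁ (A₂ A₃)) (A₄ A₅)) with cost 18648.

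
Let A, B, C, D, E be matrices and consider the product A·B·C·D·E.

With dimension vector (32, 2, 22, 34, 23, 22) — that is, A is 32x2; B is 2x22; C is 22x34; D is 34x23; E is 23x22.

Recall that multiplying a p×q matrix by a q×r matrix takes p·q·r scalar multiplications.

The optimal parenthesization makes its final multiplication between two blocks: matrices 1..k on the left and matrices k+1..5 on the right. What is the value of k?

1

Adjacent pairs: AB = 32·2·22 = 1408; BC = 2·22·34 = 1496; CD = 22·34·23 = 17204; DE = 34·23·22 = 17204.
Length 3: A..C: k=1: 0+1496+32·2·34=3672; k=2: 1408+0+32·22·34=25344 → min 3672 | B..D: k=2: 0+17204+2·22·23=18216; k=3: 1496+0+2·34·23=3060 → min 3060 | C..E: k=3: 0+17204+22·34·22=33660; k=4: 17204+0+22·23·22=28336 → min 28336.
Length 4: A..D: k=1: 0+3060+32·2·23=4532; k=2: 1408+17204+32·22·23=34804; k=3: 3672+0+32·34·23=28696 → min 4532 | B..E: k=2: 0+28336+2·22·22=29304; k=3: 1496+17204+2·34·22=20196; k=4: 3060+0+2·23·22=4072 → min 4072.
Top-level splits: k=1: (A..A)·(B..E) → 0+4072+32·2·22 = 5480; k=2: (A..B)·(C..E) → 1408+28336+32·22·22 = 45232; k=3: (A..C)·(D..E) → 3672+17204+32·34·22 = 44812; k=4: (A..D)·(E..E) → 4532+0+32·23·22 = 20724.
Best split is after A, i.e. k = 1.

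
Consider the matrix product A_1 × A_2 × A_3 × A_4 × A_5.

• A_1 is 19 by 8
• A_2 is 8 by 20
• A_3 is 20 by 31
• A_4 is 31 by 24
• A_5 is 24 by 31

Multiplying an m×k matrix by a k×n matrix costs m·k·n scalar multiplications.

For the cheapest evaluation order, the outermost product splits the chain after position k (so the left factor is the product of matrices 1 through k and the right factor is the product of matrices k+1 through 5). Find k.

Adjacent pairs: A_1A_2 = 19·8·20 = 3040; A_2A_3 = 8·20·31 = 4960; A_3A_4 = 20·31·24 = 14880; A_4A_5 = 31·24·31 = 23064.
Length 3: A_1..A_3: k=1: 0+4960+19·8·31=9672; k=2: 3040+0+19·20·31=14820 → min 9672 | A_2..A_4: k=2: 0+14880+8·20·24=18720; k=3: 4960+0+8·31·24=10912 → min 10912 | A_3..A_5: k=3: 0+23064+20·31·31=42284; k=4: 14880+0+20·24·31=29760 → min 29760.
Length 4: A_1..A_4: k=1: 0+10912+19·8·24=14560; k=2: 3040+14880+19·20·24=27040; k=3: 9672+0+19·31·24=23808 → min 14560 | A_2..A_5: k=2: 0+29760+8·20·31=34720; k=3: 4960+23064+8·31·31=35712; k=4: 10912+0+8·24·31=16864 → min 16864.
Top-level splits: k=1: (A_1..A_1)·(A_2..A_5) → 0+16864+19·8·31 = 21576; k=2: (A_1..A_2)·(A_3..A_5) → 3040+29760+19·20·31 = 44580; k=3: (A_1..A_3)·(A_4..A_5) → 9672+23064+19·31·31 = 50995; k=4: (A_1..A_4)·(A_5..A_5) → 14560+0+19·24·31 = 28696.
Best split is after A_1, i.e. k = 1.

1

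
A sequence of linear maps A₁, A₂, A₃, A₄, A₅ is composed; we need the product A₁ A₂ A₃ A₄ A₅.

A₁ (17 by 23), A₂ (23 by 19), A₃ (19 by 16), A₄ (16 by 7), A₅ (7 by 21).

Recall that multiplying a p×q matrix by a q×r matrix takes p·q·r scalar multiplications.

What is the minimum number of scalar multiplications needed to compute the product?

10423

Adjacent pairs: A₁A₂ = 17·23·19 = 7429; A₂A₃ = 23·19·16 = 6992; A₃A₄ = 19·16·7 = 2128; A₄A₅ = 16·7·21 = 2352.
Length 3: A₁..A₃: k=1: 0+6992+17·23·16=13248; k=2: 7429+0+17·19·16=12597 → min 12597 | A₂..A₄: k=2: 0+2128+23·19·7=5187; k=3: 6992+0+23·16·7=9568 → min 5187 | A₃..A₅: k=3: 0+2352+19·16·21=8736; k=4: 2128+0+19·7·21=4921 → min 4921.
Length 4: A₁..A₄: k=1: 0+5187+17·23·7=7924; k=2: 7429+2128+17·19·7=11818; k=3: 12597+0+17·16·7=14501 → min 7924 | A₂..A₅: k=2: 0+4921+23·19·21=14098; k=3: 6992+2352+23·16·21=17072; k=4: 5187+0+23·7·21=8568 → min 8568.
Length 5: A₁..A₅: k=1: 0+8568+17·23·21=16779; k=2: 7429+4921+17·19·21=19133; k=3: 12597+2352+17·16·21=20661; k=4: 7924+0+17·7·21=10423 → min 10423.
Optimal order: ((A₁ (A₂ (A₃ A₄))) A₅) with cost 10423.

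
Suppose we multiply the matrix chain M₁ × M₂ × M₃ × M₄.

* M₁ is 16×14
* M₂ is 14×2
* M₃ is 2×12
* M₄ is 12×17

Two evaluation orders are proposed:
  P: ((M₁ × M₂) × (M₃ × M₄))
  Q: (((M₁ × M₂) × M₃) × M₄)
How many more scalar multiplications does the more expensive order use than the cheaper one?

Order P = ((M₁ × M₂) × (M₃ × M₄)): (M₁ × M₂): 16×14 by 14×2 → 16×2, cost 16·14·2 = 448; (M₃ × M₄): 2×12 by 12×17 → 2×17, cost 2·12·17 = 408; ((M₁ × M₂) × (M₃ × M₄)): 16×2 by 2×17 → 16×17, cost 16·2·17 = 544; cumulative 1400. Total 1400.
Order Q = (((M₁ × M₂) × M₃) × M₄): (M₁ × M₂): 16×14 by 14×2 → 16×2, cost 16·14·2 = 448; ((M₁ × M₂) × M₃): 16×2 by 2×12 → 16×12, cost 16·2·12 = 384; cumulative 832; (((M₁ × M₂) × M₃) × M₄): 16×12 by 12×17 → 16×17, cost 16·12·17 = 3264; cumulative 4096. Total 4096.
Difference: |1400 − 4096| = 2696.

2696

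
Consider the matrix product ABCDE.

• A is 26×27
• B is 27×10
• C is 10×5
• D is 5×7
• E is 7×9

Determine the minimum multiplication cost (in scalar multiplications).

Adjacent pairs: AB = 26·27·10 = 7020; BC = 27·10·5 = 1350; CD = 10·5·7 = 350; DE = 5·7·9 = 315.
Length 3: A..C: k=1: 0+1350+26·27·5=4860; k=2: 7020+0+26·10·5=8320 → min 4860 | B..D: k=2: 0+350+27·10·7=2240; k=3: 1350+0+27·5·7=2295 → min 2240 | C..E: k=3: 0+315+10·5·9=765; k=4: 350+0+10·7·9=980 → min 765.
Length 4: A..D: k=1: 0+2240+26·27·7=7154; k=2: 7020+350+26·10·7=9190; k=3: 4860+0+26·5·7=5770 → min 5770 | B..E: k=2: 0+765+27·10·9=3195; k=3: 1350+315+27·5·9=2880; k=4: 2240+0+27·7·9=3941 → min 2880.
Length 5: A..E: k=1: 0+2880+26·27·9=9198; k=2: 7020+765+26·10·9=10125; k=3: 4860+315+26·5·9=6345; k=4: 5770+0+26·7·9=7408 → min 6345.
Optimal order: ((A(BC))(DE)) with cost 6345.

6345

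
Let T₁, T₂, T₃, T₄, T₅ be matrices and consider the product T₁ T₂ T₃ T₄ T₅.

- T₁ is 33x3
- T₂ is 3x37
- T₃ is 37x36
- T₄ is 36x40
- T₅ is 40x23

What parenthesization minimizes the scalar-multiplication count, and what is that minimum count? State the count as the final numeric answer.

13353

Adjacent pairs: T₁T₂ = 33·3·37 = 3663; T₂T₃ = 3·37·36 = 3996; T₃T₄ = 37·36·40 = 53280; T₄T₅ = 36·40·23 = 33120.
Length 3: T₁..T₃: k=1: 0+3996+33·3·36=7560; k=2: 3663+0+33·37·36=47619 → min 7560 | T₂..T₄: k=2: 0+53280+3·37·40=57720; k=3: 3996+0+3·36·40=8316 → min 8316 | T₃..T₅: k=3: 0+33120+37·36·23=63756; k=4: 53280+0+37·40·23=87320 → min 63756.
Length 4: T₁..T₄: k=1: 0+8316+33·3·40=12276; k=2: 3663+53280+33·37·40=105783; k=3: 7560+0+33·36·40=55080 → min 12276 | T₂..T₅: k=2: 0+63756+3·37·23=66309; k=3: 3996+33120+3·36·23=39600; k=4: 8316+0+3·40·23=11076 → min 11076.
Length 5: T₁..T₅: k=1: 0+11076+33·3·23=13353; k=2: 3663+63756+33·37·23=95502; k=3: 7560+33120+33·36·23=68004; k=4: 12276+0+33·40·23=42636 → min 13353.
Optimal parenthesization: (T₁ (((T₂ T₃) T₄) T₅)) with cost 13353.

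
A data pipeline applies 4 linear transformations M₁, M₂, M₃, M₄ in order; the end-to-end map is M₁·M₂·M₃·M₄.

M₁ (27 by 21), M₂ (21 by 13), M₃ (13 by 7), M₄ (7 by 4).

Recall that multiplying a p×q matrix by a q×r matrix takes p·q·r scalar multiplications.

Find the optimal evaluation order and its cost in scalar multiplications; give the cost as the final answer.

Adjacent pairs: M₁M₂ = 27·21·13 = 7371; M₂M₃ = 21·13·7 = 1911; M₃M₄ = 13·7·4 = 364.
Length 3: M₁..M₃: k=1: 0+1911+27·21·7=5880; k=2: 7371+0+27·13·7=9828 → min 5880 | M₂..M₄: k=2: 0+364+21·13·4=1456; k=3: 1911+0+21·7·4=2499 → min 1456.
Length 4: M₁..M₄: k=1: 0+1456+27·21·4=3724; k=2: 7371+364+27·13·4=9139; k=3: 5880+0+27·7·4=6636 → min 3724.
Optimal parenthesization: (M₁·(M₂·(M₃·M₄))) with cost 3724.

3724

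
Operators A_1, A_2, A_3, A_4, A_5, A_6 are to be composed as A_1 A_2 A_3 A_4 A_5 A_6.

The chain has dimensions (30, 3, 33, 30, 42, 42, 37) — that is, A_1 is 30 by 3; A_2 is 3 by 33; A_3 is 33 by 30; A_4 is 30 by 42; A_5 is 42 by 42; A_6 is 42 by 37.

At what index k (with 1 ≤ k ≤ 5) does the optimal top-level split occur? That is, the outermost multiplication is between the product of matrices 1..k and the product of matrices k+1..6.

Adjacent pairs: A_1A_2 = 30·3·33 = 2970; A_2A_3 = 3·33·30 = 2970; A_3A_4 = 33·30·42 = 41580; A_4A_5 = 30·42·42 = 52920; A_5A_6 = 42·42·37 = 65268.
Length 3: A_1..A_3: k=1: 0+2970+30·3·30=5670; k=2: 2970+0+30·33·30=32670 → min 5670 | A_2..A_4: k=2: 0+41580+3·33·42=45738; k=3: 2970+0+3·30·42=6750 → min 6750 | A_3..A_5: k=3: 0+52920+33·30·42=94500; k=4: 41580+0+33·42·42=99792 → min 94500 | A_4..A_6: k=4: 0+65268+30·42·37=111888; k=5: 52920+0+30·42·37=99540 → min 99540.
Length 4: A_1..A_4: k=1: 0+6750+30·3·42=10530; k=2: 2970+41580+30·33·42=86130; k=3: 5670+0+30·30·42=43470 → min 10530 | A_2..A_5: k=2: 0+94500+3·33·42=98658; k=3: 2970+52920+3·30·42=59670; k=4: 6750+0+3·42·42=12042 → min 12042 | A_3..A_6: k=3: 0+99540+33·30·37=136170; k=4: 41580+65268+33·42·37=158130; k=5: 94500+0+33·42·37=145782 → min 136170.
Length 5: A_1..A_5: k=1: 0+12042+30·3·42=15822; k=2: 2970+94500+30·33·42=139050; k=3: 5670+52920+30·30·42=96390; k=4: 10530+0+30·42·42=63450 → min 15822 | A_2..A_6: k=2: 0+136170+3·33·37=139833; k=3: 2970+99540+3·30·37=105840; k=4: 6750+65268+3·42·37=76680; k=5: 12042+0+3·42·37=16704 → min 16704.
Top-level splits: k=1: (A_1..A_1)·(A_2..A_6) → 0+16704+30·3·37 = 20034; k=2: (A_1..A_2)·(A_3..A_6) → 2970+136170+30·33·37 = 175770; k=3: (A_1..A_3)·(A_4..A_6) → 5670+99540+30·30·37 = 138510; k=4: (A_1..A_4)·(A_5..A_6) → 10530+65268+30·42·37 = 122418; k=5: (A_1..A_5)·(A_6..A_6) → 15822+0+30·42·37 = 62442.
Best split is after A_1, i.e. k = 1.

1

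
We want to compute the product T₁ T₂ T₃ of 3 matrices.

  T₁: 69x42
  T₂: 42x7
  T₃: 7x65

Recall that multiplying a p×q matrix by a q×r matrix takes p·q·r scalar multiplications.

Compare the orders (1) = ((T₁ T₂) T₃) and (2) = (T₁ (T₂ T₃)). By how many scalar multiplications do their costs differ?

155799

Order (1) = ((T₁ T₂) T₃): (T₁ T₂): 69×42 by 42×7 → 69×7, cost 69·42·7 = 20286; ((T₁ T₂) T₃): 69×7 by 7×65 → 69×65, cost 69·7·65 = 31395; cumulative 51681. Total 51681.
Order (2) = (T₁ (T₂ T₃)): (T₂ T₃): 42×7 by 7×65 → 42×65, cost 42·7·65 = 19110; (T₁ (T₂ T₃)): 69×42 by 42×65 → 69×65, cost 69·42·65 = 188370; cumulative 207480. Total 207480.
Difference: |51681 − 207480| = 155799.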